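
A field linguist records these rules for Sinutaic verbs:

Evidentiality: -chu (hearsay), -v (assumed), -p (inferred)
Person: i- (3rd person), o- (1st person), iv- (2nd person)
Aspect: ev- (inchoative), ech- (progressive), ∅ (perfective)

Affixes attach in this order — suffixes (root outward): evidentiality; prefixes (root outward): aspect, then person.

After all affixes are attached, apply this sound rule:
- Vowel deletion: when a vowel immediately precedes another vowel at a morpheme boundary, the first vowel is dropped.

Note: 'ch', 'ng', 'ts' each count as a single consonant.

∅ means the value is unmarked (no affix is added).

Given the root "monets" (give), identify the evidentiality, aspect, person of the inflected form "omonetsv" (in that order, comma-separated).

Segment: o-monets-v.
evidentiality: -v → assumed.
aspect: ∅ → perfective.
person: o- → 1st person.

assumed, perfective, 1st person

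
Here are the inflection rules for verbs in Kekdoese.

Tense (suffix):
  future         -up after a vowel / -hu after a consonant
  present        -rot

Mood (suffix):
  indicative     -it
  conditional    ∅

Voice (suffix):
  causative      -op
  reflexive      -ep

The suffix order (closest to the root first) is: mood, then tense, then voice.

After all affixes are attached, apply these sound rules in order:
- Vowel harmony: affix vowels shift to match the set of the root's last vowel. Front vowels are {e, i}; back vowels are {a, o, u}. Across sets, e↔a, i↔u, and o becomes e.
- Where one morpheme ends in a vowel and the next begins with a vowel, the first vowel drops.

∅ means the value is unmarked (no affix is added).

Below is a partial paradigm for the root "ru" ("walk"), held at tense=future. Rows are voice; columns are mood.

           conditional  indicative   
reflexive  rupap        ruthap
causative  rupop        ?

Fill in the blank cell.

Attach mood indicative -it → ruit.
Attach tense future -hu (after consonant 't') → ruithu.
Attach voice causative -op → ruithuop.
Apply vowel harmony: ruithuop → ruuthuop.
Apply vowel deletion: ruuthuop → ruthop.

ruthop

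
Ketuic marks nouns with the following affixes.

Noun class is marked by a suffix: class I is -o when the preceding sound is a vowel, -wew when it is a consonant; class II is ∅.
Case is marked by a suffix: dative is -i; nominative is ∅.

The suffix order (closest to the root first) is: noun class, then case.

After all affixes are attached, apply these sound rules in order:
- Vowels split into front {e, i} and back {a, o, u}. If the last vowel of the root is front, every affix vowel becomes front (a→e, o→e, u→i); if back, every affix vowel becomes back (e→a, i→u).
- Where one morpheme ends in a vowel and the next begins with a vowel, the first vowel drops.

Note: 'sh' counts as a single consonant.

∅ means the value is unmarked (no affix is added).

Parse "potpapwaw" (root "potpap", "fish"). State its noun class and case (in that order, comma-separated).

Segment: potpap-wew.
noun class: -o/wew → class I.
case: ∅ → nominative.

class I, nominative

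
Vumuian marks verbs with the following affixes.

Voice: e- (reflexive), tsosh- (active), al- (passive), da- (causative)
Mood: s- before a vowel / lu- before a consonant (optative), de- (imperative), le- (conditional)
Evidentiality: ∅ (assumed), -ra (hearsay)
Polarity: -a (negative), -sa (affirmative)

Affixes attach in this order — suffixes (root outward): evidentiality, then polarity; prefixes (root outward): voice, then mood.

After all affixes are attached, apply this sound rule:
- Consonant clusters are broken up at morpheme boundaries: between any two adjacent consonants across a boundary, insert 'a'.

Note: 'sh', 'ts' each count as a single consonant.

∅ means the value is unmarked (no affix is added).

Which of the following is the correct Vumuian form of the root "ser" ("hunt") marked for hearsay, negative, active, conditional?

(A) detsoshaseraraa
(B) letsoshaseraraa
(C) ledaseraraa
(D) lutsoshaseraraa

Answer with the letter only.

B

Attach voice active tsosh- → tsoshser.
Attach evidentiality hearsay -ra → tsoshserra.
Attach polarity negative -a → tsoshserraa.
Attach mood conditional le- → letsoshserraa.
Apply epenthesis: letsoshserraa → letsoshaseraraa.
So the correct form is letsoshaseraraa, option (B).
(C) ledaseraraa is wrong: it uses causative instead of active for voice.
(A) detsoshaseraraa is wrong: it uses imperative instead of conditional for mood.
(D) lutsoshaseraraa is wrong: it uses optative instead of conditional for mood.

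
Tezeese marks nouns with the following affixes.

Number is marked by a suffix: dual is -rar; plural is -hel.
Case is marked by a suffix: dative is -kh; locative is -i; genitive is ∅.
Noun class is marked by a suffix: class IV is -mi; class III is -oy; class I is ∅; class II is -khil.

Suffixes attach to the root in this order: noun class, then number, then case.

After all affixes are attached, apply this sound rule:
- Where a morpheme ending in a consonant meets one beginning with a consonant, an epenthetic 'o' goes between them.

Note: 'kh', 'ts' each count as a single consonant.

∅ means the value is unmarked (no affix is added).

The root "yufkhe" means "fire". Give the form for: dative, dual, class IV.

yufkhemirarokh

Attach noun class class IV -mi → yufkhemi.
Attach number dual -rar → yufkhemirar.
Attach case dative -kh → yufkhemirarkh.
Apply epenthesis: yufkhemirarkh → yufkhemirarokh.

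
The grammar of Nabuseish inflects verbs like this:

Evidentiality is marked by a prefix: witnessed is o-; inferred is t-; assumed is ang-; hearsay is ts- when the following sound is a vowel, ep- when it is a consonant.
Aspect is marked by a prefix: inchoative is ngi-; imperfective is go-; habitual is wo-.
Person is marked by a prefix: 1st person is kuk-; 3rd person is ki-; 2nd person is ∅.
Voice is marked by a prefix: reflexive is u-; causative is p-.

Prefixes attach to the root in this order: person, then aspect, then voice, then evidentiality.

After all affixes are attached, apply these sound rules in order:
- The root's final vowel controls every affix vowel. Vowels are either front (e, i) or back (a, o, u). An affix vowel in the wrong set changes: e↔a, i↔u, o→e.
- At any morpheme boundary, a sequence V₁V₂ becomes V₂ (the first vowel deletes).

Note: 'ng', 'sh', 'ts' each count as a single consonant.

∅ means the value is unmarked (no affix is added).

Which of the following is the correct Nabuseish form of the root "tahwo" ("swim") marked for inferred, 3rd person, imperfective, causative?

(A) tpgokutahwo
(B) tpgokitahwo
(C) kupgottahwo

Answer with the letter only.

A

Attach person 3rd person ki- → kitahwo.
Attach aspect imperfective go- → gokitahwo.
Attach voice causative p- → pgokitahwo.
Attach evidentiality inferred t- → tpgokitahwo.
Apply vowel harmony: tpgokitahwo → tpgokutahwo.
Vowel deletion: no change.
So the correct form is tpgokutahwo, option (A).
(B) tpgokitahwo is wrong: it fails to apply the sound rule(s).
(C) kupgottahwo is wrong: it has the affixes in the wrong order.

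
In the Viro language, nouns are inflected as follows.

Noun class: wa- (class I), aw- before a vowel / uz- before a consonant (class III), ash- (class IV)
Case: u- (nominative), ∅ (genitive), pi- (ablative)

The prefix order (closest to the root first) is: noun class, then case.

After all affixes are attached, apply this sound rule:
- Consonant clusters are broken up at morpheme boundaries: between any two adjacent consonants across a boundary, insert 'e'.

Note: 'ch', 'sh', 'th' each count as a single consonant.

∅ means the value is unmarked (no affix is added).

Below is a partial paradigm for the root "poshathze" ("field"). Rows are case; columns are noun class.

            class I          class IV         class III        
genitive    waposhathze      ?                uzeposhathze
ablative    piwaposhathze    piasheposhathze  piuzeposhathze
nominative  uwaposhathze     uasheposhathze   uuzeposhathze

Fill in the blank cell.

Attach noun class class IV ash- → ashposhathze.
case = genitive: zero marking, form stays ashposhathze.
Apply epenthesis: ashposhathze → asheposhathze.

asheposhathze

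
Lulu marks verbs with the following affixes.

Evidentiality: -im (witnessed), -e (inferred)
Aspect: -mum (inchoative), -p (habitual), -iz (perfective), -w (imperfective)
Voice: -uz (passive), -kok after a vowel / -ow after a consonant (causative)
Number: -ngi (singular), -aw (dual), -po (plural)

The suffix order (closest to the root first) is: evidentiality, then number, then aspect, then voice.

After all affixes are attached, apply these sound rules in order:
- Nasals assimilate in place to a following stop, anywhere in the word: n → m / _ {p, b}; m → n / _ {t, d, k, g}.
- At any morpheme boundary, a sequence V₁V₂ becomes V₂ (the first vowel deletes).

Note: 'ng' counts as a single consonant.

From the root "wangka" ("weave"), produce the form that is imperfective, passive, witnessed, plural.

Attach evidentiality witnessed -im → wangkaim.
Attach number plural -po → wangkaimpo.
Attach aspect imperfective -w → wangkaimpow.
Attach voice passive -uz → wangkaimpowuz.
Nasal assimilation: no change.
Apply vowel deletion: wangkaimpowuz → wangkimpowuz.

wangkimpowuz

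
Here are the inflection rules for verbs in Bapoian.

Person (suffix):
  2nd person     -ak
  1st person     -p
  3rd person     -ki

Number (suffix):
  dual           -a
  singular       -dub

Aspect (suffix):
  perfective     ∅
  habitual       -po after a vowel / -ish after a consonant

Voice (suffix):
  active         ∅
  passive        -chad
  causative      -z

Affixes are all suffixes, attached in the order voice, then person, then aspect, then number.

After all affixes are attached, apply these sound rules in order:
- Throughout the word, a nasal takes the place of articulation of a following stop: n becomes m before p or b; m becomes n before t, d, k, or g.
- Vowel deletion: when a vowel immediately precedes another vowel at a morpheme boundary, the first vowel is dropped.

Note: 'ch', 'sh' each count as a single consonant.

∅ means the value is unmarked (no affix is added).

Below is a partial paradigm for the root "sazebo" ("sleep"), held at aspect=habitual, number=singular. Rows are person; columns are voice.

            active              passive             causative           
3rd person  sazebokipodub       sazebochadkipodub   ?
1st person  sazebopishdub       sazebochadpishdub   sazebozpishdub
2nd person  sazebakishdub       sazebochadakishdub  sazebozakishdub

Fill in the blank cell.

Attach voice causative -z → sazeboz.
Attach person 3rd person -ki → sazebozki.
Attach aspect habitual -po (after vowel 'i') → sazebozkipo.
Attach number singular -dub → sazebozkipodub.
Nasal assimilation: no change.
Vowel deletion: no change.

sazebozkipodub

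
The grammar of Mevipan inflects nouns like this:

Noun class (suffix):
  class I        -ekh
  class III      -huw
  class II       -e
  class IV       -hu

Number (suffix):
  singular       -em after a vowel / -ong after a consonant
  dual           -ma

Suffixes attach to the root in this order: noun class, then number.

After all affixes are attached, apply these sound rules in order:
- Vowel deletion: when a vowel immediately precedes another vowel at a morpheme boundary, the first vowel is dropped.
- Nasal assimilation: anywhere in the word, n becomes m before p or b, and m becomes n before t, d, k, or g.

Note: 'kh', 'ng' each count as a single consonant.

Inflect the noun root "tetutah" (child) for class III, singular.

Attach noun class class III -huw → tetutahhuw.
Attach number singular -ong (after consonant 'w') → tetutahhuwong.
Vowel deletion: no change.
Nasal assimilation: no change.

tetutahhuwong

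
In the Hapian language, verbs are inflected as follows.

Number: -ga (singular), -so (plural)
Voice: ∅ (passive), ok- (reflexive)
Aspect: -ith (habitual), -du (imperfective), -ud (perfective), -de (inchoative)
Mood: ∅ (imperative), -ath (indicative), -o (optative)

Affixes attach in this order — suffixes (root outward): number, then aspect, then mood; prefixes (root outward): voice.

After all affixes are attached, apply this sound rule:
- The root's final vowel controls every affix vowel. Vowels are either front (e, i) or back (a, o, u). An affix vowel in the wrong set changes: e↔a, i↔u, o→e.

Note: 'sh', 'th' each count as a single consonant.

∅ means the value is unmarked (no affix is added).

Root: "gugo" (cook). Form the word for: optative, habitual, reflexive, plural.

Attach voice reflexive ok- → okgugo.
Attach number plural -so → okgugoso.
Attach aspect habitual -ith → okgugosoith.
Attach mood optative -o → okgugosoitho.
Apply vowel harmony: okgugosoitho → okgugosoutho.

okgugosoutho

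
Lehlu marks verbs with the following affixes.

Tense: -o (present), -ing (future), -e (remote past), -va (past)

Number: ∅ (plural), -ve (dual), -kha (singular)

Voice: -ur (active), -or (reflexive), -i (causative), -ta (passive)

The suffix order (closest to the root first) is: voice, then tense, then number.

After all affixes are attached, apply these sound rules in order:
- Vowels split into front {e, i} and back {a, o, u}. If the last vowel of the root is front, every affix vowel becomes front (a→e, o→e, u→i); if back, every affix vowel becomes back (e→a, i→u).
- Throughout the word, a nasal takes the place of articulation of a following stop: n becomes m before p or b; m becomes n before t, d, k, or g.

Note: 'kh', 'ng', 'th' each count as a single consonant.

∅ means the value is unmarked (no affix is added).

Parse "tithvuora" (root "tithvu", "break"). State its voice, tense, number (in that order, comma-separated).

reflexive, remote past, plural

Segment: tithvu-or-e.
voice: -or → reflexive.
tense: -e → remote past.
number: ∅ → plural.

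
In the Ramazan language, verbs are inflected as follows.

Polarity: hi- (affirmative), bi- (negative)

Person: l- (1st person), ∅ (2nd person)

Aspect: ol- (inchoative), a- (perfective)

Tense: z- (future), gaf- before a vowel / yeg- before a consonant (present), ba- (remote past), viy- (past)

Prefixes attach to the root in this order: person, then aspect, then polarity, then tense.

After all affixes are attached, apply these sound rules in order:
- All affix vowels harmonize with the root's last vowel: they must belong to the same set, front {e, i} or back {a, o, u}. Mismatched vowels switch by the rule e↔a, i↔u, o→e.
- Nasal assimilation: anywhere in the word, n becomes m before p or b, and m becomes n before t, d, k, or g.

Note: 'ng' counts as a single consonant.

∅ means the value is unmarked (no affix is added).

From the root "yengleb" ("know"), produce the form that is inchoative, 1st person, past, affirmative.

viyhiellyengleb

Attach person 1st person l- → lyengleb.
Attach aspect inchoative ol- → ollyengleb.
Attach polarity affirmative hi- → hiollyengleb.
Attach tense past viy- → viyhiollyengleb.
Apply vowel harmony: viyhiollyengleb → viyhiellyengleb.
Nasal assimilation: no change.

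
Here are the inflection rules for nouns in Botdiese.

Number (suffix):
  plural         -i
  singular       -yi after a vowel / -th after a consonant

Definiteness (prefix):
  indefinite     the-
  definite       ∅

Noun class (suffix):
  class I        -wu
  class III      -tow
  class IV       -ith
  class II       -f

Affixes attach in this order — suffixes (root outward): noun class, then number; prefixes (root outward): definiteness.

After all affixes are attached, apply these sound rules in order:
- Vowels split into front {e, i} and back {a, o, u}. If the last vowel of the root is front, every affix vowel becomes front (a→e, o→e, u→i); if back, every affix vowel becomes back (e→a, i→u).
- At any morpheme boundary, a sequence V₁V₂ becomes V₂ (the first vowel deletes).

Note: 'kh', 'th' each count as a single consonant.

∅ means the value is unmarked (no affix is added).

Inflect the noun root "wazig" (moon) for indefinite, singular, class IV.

thewazigithth

Attach noun class class IV -ith → wazigith.
Attach number singular -th (after consonant 'th') → wazigithth.
Attach definiteness indefinite the- → thewazigithth.
Vowel harmony: no change.
Vowel deletion: no change.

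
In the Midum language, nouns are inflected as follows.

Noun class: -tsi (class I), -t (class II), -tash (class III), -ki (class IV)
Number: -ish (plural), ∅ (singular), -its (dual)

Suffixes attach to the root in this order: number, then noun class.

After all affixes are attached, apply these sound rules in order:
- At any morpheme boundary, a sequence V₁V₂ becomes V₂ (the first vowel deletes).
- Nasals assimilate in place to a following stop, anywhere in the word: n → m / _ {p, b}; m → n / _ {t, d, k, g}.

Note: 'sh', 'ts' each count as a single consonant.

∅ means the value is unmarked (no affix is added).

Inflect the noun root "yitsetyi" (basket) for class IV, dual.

yitsetyitski

Attach number dual -its → yitsetyiits.
Attach noun class class IV -ki → yitsetyiitski.
Apply vowel deletion: yitsetyiitski → yitsetyitski.
Nasal assimilation: no change.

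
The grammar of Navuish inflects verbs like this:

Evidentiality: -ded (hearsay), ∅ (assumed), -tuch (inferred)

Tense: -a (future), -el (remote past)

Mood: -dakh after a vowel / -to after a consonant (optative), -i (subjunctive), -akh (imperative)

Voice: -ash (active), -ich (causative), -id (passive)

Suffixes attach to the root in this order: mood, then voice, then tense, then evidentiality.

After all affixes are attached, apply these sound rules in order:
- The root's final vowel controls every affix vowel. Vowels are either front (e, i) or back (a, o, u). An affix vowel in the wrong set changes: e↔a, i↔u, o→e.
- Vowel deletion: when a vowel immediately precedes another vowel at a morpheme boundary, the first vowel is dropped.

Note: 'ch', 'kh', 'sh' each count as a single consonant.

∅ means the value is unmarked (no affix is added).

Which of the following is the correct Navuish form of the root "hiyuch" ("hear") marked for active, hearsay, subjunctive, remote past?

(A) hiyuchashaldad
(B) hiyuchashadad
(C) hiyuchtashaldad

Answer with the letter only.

A

Attach mood subjunctive -i → hiyuchi.
Attach voice active -ash → hiyuchiash.
Attach tense remote past -el → hiyuchiashel.
Attach evidentiality hearsay -ded → hiyuchiashelded.
Apply vowel harmony: hiyuchiashelded → hiyuchuashaldad.
Apply vowel deletion: hiyuchuashaldad → hiyuchashaldad.
So the correct form is hiyuchashaldad, option (A).
(B) hiyuchashadad is wrong: it uses future instead of remote past for tense.
(C) hiyuchtashaldad is wrong: it uses optative instead of subjunctive for mood.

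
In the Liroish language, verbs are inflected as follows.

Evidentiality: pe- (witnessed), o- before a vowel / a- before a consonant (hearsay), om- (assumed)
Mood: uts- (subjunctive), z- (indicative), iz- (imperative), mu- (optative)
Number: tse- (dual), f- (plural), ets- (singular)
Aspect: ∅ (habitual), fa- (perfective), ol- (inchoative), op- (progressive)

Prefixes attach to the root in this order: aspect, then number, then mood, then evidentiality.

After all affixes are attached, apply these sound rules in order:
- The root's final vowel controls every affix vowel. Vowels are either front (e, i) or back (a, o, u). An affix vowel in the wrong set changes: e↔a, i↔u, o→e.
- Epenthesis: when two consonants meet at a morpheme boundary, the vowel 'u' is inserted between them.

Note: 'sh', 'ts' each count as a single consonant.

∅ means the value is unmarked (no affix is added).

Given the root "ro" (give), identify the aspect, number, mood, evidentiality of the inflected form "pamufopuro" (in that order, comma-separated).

progressive, plural, optative, witnessed

Segment: pe-mu-f-op-ro.
aspect: op- → progressive.
number: f- → plural.
mood: mu- → optative.
evidentiality: pe- → witnessed.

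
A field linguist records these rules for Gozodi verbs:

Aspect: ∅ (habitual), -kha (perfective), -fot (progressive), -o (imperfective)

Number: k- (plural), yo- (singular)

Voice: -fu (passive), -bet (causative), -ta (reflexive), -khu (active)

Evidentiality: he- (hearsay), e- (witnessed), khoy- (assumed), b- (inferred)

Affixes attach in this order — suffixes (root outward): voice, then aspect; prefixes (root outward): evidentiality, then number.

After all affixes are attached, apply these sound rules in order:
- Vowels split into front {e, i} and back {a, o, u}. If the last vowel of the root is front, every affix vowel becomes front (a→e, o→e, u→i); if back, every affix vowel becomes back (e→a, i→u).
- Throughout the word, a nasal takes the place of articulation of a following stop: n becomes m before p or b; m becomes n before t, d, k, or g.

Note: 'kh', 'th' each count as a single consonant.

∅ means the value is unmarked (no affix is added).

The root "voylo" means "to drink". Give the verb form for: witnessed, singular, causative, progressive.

yoavoylobatfot

Attach voice causative -bet → voylobet.
Attach evidentiality witnessed e- → evoylobet.
Attach aspect progressive -fot → evoylobetfot.
Attach number singular yo- → yoevoylobetfot.
Apply vowel harmony: yoevoylobetfot → yoavoylobatfot.
Nasal assimilation: no change.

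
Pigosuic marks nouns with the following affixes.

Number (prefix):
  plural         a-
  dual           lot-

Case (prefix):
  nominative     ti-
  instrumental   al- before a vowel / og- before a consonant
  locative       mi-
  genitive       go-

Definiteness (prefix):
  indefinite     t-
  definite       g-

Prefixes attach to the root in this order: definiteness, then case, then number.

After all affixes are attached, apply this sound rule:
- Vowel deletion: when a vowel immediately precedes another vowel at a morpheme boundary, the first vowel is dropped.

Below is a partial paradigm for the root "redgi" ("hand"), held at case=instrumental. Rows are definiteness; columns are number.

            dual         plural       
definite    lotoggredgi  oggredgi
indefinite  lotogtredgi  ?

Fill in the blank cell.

ogtredgi

Attach definiteness indefinite t- → tredgi.
Attach case instrumental og- (before consonant 't') → ogtredgi.
Attach number plural a- → aogtredgi.
Apply vowel deletion: aogtredgi → ogtredgi.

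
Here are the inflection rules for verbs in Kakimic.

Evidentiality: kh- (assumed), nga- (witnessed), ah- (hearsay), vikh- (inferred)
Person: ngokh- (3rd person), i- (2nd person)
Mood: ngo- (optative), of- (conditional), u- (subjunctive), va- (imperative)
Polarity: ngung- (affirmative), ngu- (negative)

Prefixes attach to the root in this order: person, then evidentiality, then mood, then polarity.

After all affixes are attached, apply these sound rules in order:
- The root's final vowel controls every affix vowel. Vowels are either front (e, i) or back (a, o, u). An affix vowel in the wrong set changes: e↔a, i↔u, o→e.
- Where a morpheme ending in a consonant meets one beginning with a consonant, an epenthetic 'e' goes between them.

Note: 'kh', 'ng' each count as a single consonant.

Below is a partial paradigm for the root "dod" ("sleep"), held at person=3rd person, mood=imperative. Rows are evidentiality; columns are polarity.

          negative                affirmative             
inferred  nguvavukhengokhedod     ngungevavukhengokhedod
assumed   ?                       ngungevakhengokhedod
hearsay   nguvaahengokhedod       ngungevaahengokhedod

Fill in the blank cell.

nguvakhengokhedod

Attach person 3rd person ngokh- → ngokhdod.
Attach evidentiality assumed kh- → khngokhdod.
Attach mood imperative va- → vakhngokhdod.
Attach polarity negative ngu- → nguvakhngokhdod.
Vowel harmony: no change.
Apply epenthesis: nguvakhngokhdod → nguvakhengokhedod.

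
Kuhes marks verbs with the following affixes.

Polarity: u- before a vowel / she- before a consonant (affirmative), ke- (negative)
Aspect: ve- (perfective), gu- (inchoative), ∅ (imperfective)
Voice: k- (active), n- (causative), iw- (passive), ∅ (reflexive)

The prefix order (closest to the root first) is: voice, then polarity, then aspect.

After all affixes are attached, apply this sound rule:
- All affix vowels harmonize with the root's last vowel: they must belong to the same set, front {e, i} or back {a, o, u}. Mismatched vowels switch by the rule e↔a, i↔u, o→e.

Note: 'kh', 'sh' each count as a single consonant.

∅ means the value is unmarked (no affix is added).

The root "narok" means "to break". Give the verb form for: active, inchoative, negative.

Attach voice active k- → knarok.
Attach polarity negative ke- → keknarok.
Attach aspect inchoative gu- → gukeknarok.
Apply vowel harmony: gukeknarok → gukaknarok.

gukaknarok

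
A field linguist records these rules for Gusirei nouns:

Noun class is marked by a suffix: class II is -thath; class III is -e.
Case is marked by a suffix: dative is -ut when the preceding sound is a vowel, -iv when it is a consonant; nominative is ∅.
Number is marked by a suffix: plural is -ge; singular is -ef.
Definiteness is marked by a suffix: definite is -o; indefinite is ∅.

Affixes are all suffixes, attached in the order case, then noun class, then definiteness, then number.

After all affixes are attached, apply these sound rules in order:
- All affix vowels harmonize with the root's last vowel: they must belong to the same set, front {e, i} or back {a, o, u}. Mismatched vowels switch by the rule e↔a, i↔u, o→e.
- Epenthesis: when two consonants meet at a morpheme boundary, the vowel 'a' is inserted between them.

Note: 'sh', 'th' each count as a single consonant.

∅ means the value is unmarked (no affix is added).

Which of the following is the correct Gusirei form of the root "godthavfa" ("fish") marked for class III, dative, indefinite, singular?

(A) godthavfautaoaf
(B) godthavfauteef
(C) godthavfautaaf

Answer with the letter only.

C

Attach case dative -ut (after vowel 'a') → godthavfaut.
Attach noun class class III -e → godthavfaute.
definiteness = indefinite: zero marking, form stays godthavfaute.
Attach number singular -ef → godthavfauteef.
Apply vowel harmony: godthavfauteef → godthavfautaaf.
Epenthesis: no change.
So the correct form is godthavfautaaf, option (C).
(B) godthavfauteef is wrong: it fails to apply the sound rule(s).
(A) godthavfautaoaf is wrong: it uses definite instead of indefinite for definiteness.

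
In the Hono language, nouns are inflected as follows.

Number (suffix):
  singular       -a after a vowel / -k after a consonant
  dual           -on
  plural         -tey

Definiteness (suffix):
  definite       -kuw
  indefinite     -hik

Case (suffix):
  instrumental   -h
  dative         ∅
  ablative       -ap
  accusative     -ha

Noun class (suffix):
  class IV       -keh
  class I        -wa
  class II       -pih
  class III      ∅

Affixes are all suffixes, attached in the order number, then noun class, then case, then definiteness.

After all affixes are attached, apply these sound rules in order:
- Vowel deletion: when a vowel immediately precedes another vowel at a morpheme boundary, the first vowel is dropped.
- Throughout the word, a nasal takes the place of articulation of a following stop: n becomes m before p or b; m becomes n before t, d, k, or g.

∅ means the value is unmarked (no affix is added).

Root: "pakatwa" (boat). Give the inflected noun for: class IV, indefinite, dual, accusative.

Attach number dual -on → pakatwaon.
Attach noun class class IV -keh → pakatwaonkeh.
Attach case accusative -ha → pakatwaonkehha.
Attach definiteness indefinite -hik → pakatwaonkehhahik.
Apply vowel deletion: pakatwaonkehhahik → pakatwonkehhahik.
Nasal assimilation: no change.

pakatwonkehhahik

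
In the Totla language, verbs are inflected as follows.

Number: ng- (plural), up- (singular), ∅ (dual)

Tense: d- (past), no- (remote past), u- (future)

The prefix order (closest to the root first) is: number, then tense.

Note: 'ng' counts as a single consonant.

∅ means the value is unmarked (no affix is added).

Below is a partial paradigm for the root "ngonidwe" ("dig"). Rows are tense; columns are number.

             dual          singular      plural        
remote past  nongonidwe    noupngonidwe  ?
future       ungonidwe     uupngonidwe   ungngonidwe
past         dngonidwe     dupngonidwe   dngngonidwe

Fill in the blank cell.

Attach number plural ng- → ngngonidwe.
Attach tense remote past no- → nongngonidwe.

nongngonidwe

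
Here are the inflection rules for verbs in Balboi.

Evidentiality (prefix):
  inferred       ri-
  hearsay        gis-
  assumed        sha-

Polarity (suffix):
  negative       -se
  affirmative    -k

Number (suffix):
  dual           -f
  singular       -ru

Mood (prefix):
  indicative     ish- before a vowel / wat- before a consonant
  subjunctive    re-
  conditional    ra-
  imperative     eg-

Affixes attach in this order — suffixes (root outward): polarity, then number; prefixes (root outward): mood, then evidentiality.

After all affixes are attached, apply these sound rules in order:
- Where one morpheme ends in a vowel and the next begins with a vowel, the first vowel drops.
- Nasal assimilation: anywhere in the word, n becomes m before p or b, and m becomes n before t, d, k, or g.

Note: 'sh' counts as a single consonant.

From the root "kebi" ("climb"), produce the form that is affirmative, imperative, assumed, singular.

Attach polarity affirmative -k → kebik.
Attach mood imperative eg- → egkebik.
Attach evidentiality assumed sha- → shaegkebik.
Attach number singular -ru → shaegkebikru.
Apply vowel deletion: shaegkebikru → shegkebikru.
Nasal assimilation: no change.

shegkebikru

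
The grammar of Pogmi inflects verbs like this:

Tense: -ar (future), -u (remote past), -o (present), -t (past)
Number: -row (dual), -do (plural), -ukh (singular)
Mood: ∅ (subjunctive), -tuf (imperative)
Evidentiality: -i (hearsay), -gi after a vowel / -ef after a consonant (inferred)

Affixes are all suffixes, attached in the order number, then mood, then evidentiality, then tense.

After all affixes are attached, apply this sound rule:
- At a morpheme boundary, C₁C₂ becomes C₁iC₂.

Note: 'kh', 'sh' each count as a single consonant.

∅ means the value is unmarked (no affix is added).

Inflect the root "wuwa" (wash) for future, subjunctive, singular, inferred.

Attach number singular -ukh → wuwaukh.
mood = subjunctive: zero marking, form stays wuwaukh.
Attach evidentiality inferred -ef (after consonant 'kh') → wuwaukhef.
Attach tense future -ar → wuwaukhefar.
Epenthesis: no change.

wuwaukhefar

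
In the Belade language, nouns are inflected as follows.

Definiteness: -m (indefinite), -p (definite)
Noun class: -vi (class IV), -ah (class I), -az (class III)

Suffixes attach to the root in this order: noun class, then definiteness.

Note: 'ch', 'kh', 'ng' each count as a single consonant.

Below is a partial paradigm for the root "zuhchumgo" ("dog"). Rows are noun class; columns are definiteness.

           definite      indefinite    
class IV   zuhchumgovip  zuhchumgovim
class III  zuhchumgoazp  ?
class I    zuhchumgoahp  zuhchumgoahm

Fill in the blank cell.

zuhchumgoazm

Attach noun class class III -az → zuhchumgoaz.
Attach definiteness indefinite -m → zuhchumgoazm.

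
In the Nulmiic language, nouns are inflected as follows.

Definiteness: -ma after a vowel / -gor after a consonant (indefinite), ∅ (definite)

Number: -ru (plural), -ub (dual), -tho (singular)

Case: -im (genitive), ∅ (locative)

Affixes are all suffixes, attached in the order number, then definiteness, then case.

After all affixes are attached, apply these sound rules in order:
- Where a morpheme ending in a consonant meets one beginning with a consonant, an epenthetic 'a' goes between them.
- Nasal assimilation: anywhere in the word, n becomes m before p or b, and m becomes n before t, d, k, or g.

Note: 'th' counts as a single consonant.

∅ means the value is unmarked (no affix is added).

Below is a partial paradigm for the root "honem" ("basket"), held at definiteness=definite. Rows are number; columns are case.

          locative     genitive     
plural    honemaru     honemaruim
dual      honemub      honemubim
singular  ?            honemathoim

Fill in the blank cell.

Attach number singular -tho → honemtho.
definiteness = definite: zero marking, form stays honemtho.
case = locative: zero marking, form stays honemtho.
Apply epenthesis: honemtho → honematho.
Nasal assimilation: no change.

honematho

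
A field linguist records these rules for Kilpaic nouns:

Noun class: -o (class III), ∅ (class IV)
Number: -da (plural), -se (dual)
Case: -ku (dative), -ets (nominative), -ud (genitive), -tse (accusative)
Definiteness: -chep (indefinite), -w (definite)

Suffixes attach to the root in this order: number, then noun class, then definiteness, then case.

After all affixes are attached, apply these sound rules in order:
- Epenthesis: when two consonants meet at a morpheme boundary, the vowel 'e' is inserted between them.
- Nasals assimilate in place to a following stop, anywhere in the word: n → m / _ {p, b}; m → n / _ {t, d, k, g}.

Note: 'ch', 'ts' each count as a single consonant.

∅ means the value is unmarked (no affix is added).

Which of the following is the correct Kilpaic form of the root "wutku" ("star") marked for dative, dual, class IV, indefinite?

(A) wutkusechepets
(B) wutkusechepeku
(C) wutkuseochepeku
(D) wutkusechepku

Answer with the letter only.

Attach number dual -se → wutkuse.
noun class = class IV: zero marking, form stays wutkuse.
Attach definiteness indefinite -chep → wutkusechep.
Attach case dative -ku → wutkusechepku.
Apply epenthesis: wutkusechepku → wutkusechepeku.
Nasal assimilation: no change.
So the correct form is wutkusechepeku, option (B).
(C) wutkuseochepeku is wrong: it uses class III instead of class IV for noun class.
(A) wutkusechepets is wrong: it uses nominative instead of dative for case.
(D) wutkusechepku is wrong: it fails to apply the sound rule(s).

B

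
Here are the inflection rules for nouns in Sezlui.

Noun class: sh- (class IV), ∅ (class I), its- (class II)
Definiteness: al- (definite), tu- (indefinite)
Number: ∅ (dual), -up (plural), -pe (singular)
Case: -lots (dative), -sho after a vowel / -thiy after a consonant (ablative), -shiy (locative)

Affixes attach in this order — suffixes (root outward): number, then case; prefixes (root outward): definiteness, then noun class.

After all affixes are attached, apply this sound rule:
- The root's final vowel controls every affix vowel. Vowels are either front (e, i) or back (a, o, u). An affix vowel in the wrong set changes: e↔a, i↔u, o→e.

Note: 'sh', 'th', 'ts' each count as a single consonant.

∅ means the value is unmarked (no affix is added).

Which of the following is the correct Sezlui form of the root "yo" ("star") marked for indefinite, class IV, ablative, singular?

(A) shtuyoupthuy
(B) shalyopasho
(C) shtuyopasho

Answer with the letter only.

C

Attach number singular -pe → yope.
Attach definiteness indefinite tu- → tuyope.
Attach noun class class IV sh- → shtuyope.
Attach case ablative -sho (after vowel 'e') → shtuyopesho.
Apply vowel harmony: shtuyopesho → shtuyopasho.
So the correct form is shtuyopasho, option (C).
(B) shalyopasho is wrong: it uses definite instead of indefinite for definiteness.
(A) shtuyoupthuy is wrong: it uses plural instead of singular for number.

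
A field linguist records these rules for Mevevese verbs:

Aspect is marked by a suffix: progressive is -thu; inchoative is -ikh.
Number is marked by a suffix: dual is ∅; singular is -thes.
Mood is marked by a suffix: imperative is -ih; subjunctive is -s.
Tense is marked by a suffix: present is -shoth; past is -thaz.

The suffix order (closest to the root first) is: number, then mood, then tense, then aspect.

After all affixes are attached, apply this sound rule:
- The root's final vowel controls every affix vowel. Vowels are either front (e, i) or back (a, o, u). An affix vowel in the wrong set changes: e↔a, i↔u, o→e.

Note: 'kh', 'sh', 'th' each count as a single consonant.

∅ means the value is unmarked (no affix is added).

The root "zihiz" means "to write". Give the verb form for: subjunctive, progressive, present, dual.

number = dual: zero marking, form stays zihiz.
Attach mood subjunctive -s → zihizs.
Attach tense present -shoth → zihizsshoth.
Attach aspect progressive -thu → zihizsshoththu.
Apply vowel harmony: zihizsshoththu → zihizssheththi.

zihizssheththi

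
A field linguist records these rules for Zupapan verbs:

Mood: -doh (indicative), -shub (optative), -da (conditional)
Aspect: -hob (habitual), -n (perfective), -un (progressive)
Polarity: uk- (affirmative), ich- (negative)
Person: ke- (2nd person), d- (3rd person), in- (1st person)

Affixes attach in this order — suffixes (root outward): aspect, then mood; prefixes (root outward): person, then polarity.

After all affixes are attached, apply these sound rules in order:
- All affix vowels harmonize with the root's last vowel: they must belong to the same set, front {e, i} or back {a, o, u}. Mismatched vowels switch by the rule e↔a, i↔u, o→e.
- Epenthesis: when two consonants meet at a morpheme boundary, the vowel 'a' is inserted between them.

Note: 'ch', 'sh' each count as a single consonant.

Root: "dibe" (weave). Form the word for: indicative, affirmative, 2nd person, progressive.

ikakedibeinadeh

Attach person 2nd person ke- → kedibe.
Attach polarity affirmative uk- → ukkedibe.
Attach aspect progressive -un → ukkedibeun.
Attach mood indicative -doh → ukkedibeundoh.
Apply vowel harmony: ukkedibeundoh → ikkedibeindeh.
Apply epenthesis: ikkedibeindeh → ikakedibeinadeh.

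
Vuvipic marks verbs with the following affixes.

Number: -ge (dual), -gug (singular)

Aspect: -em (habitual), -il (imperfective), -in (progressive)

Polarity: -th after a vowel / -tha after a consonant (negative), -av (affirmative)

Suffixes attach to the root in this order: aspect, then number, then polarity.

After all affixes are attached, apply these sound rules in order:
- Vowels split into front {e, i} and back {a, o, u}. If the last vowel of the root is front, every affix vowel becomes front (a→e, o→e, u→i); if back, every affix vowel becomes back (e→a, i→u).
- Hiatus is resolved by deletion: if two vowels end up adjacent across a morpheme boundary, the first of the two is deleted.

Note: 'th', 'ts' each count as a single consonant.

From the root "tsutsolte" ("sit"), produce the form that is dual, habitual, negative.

tsutsoltemgeth

Attach aspect habitual -em → tsutsolteem.
Attach number dual -ge → tsutsolteemge.
Attach polarity negative -th (after vowel 'e') → tsutsolteemgeth.
Vowel harmony: no change.
Apply vowel deletion: tsutsolteemgeth → tsutsoltemgeth.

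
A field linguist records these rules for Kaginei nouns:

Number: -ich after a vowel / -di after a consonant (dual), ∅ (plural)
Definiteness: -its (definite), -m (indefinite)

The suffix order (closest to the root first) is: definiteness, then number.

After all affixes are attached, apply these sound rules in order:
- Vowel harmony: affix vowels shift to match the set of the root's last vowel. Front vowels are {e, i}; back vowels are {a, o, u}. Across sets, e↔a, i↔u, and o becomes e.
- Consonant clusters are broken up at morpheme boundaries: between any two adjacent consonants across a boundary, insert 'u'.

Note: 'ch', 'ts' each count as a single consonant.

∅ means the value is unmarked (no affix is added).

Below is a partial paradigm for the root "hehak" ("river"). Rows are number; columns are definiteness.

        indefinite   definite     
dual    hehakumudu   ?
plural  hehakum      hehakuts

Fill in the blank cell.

hehakutsudu

Attach definiteness definite -its → hehakits.
Attach number dual -di (after consonant 'ts') → hehakitsdi.
Apply vowel harmony: hehakitsdi → hehakutsdu.
Apply epenthesis: hehakutsdu → hehakutsudu.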